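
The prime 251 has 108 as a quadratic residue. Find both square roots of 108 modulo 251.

46, 205

Since 251 ≡ 3 (mod 4), a square root of 108 is 108^((251+1)/4) = 108^63 mod 251.
Repeated squaring: 108^2≡118, 108^4≡119, 108^8≡105, 108^16≡232, 108^32≡110 (mod 251).
108^63 = 108^(32+16+8+4+2+1) ≡ 205 (mod 251).
Check: 205² = 42025 ≡ 108 (mod 251). The two roots are 46 and 205.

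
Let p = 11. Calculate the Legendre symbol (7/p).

-1

Euler's criterion: (7/11) ≡ 7^5 (mod 11).
7^2 ≡ 5 (mod 11)
7^4 ≡ 3 (mod 11)
7^5 = 7^(4+1) ≡ 10 (mod 11).
Result is 10 ≡ −1, so (7/11) = −1.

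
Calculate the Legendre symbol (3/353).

Euler's criterion: (3/353) ≡ 3^176 (mod 353).
3^2 ≡ 9 (mod 353)
3^4 ≡ 81 (mod 353)
3^8 ≡ 207 (mod 353)
3^16 ≡ 136 (mod 353)
3^32 ≡ 140 (mod 353)
3^64 ≡ 185 (mod 353)
3^128 ≡ 337 (mod 353)
3^176 = 3^(128+32+16) ≡ 352 (mod 353).
Result is 352 ≡ −1, so (3/353) = −1.

-1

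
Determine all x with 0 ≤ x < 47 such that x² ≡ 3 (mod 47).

12, 35

Since 47 ≡ 3 (mod 4), a square root of 3 is 3^((47+1)/4) = 3^12 mod 47.
Repeated squaring: 3^2≡9, 3^4≡34, 3^8≡28 (mod 47).
3^12 = 3^(8+4) ≡ 12 (mod 47).
Check: 12² = 144 ≡ 3 (mod 47). The two roots are 12 and 35.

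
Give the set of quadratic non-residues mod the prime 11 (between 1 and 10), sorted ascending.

2, 6, 7, 8, 10

Square k = 1,…,5 (k and 11−k give the same square):
1²=1, 2²=4, 3²=9, 4²≡5, 5²≡3 (mod 11).
The residues are {1, 3, 4, 5, 9}; the non-residues are the remaining 5 nonzero classes.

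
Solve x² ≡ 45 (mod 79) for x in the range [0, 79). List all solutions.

Since 79 ≡ 3 (mod 4), a square root of 45 is 45^((79+1)/4) = 45^20 mod 79.
Repeated squaring: 45^2≡50, 45^4≡51, 45^8≡73, 45^16≡36 (mod 79).
45^20 = 45^(16+4) ≡ 19 (mod 79).
Check: 19² = 361 ≡ 45 (mod 79). The two roots are 19 and 60.

19, 60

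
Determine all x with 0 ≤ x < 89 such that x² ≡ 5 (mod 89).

89 ≡ 1 (mod 4), so we find a root by search.
Trying successive values, 19² = 361 ≡ 5 (mod 89). The other root is 89 − 19 = 70.

19, 70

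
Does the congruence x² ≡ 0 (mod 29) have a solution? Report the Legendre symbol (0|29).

Top reduces to 0: gcd > 1, so the symbol is 0.

0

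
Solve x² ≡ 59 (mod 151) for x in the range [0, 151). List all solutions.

Since 151 ≡ 3 (mod 4), a square root of 59 is 59^((151+1)/4) = 59^38 mod 151.
Repeated squaring: 59^2≡8, 59^4≡64, 59^8≡19, 59^16≡59, 59^32≡8 (mod 151).
59^38 = 59^(32+4+2) ≡ 19 (mod 151).
Check: 19² = 361 ≡ 59 (mod 151). The two roots are 19 and 132.

19, 132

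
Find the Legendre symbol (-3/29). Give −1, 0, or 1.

-1

First reduce: -3 ≡ 26 (mod 29).
Pull out 2: since 29 ≡ 5 (mod 8), (2/29) = -1.
Reciprocity: 13 ≡ 1 and 29 ≡ 1 (mod 4), so (13/29) = +(29/13).
Reduce top mod 13: now compute (3/13).
Reciprocity: 3 ≡ 3 and 13 ≡ 1 (mod 4), so (3/13) = +(13/3).
Reduce top mod 3: now compute (1/3).
Reached (1/3) = 1. Collecting the sign flips along the way, the symbol is -1.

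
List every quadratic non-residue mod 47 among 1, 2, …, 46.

5, 10, 11, 13, 15, 19, 20, 22, 23, 26, 29, 30, 31, 33, 35, 38, 39, 40, 41, 43, 44, 45, 46

Square k = 1,…,23 (k and 47−k give the same square):
1²=1, 2²=4, 3²=9, 4²=16, 5²=25, 6²=36, 7²≡2, 8²≡17, 9²≡34, 10²≡6, 11²≡27, 12²≡3, 13²≡28, 14²≡8, 15²≡37, 16²≡21, 17²≡7, 18²≡42, 19²≡32, 20²≡24, 21²≡18, 22²≡14, 23²≡12 (mod 47).
The residues are {1, 2, 3, 4, 6, 7, 8, 9, 12, 14, 16, 17, 18, 21, 24, 25, 27, 28, 32, 34, 36, 37, 42}; the non-residues are the remaining 23 nonzero classes.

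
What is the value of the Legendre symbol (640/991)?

1

Pull out 2^7: since 991 ≡ 7 (mod 8), (2/991) = +1, so (2/991)^7 = +1.
Reciprocity: 5 ≡ 1 and 991 ≡ 3 (mod 4), so (5/991) = +(991/5).
Reduce top mod 5: now compute (1/5).
Reached (1/5) = 1. Collecting the sign flips along the way, the symbol is +1.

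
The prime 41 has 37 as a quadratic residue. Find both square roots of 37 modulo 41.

41 ≡ 1 (mod 4), so we find a root by search.
Trying successive values, 18² = 324 ≡ 37 (mod 41). The other root is 41 − 18 = 23.

18, 23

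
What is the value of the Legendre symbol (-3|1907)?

First reduce: -3 ≡ 1904 (mod 1907).
Pull out 2^4: since 1907 ≡ 3 (mod 8), (2/1907) = -1, so (2/1907)^4 = +1.
Reciprocity: 119 ≡ 3 and 1907 ≡ 3 (mod 4), so (119/1907) = −(1907/119).
Reduce top mod 119: now compute (3/119).
Reciprocity: 3 ≡ 3 and 119 ≡ 3 (mod 4), so (3/119) = −(119/3).
Reduce top mod 3: now compute (2/3).
Pull out 2: since 3 ≡ 3 (mod 8), (2/3) = -1.
Reached (1/3) = 1. Collecting the sign flips along the way, the symbol is -1.

-1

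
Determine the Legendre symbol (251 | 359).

-1

Reciprocity: 251 ≡ 3 and 359 ≡ 3 (mod 4), so (251/359) = −(359/251).
Reduce top mod 251: now compute (108/251).
Pull out 2^2: since 251 ≡ 3 (mod 8), (2/251) = -1, so (2/251)^2 = +1.
Reciprocity: 27 ≡ 3 and 251 ≡ 3 (mod 4), so (27/251) = −(251/27).
Reduce top mod 27: now compute (8/27).
Pull out 2^3: since 27 ≡ 3 (mod 8), (2/27) = -1, so (2/27)^3 = -1.
Reached (1/27) = 1. Collecting the sign flips along the way, the symbol is -1.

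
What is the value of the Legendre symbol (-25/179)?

Euler's criterion: (-25/179) ≡ 154^89 (mod 179).
154^2 ≡ 88 (mod 179)
154^4 ≡ 47 (mod 179)
154^8 ≡ 61 (mod 179)
154^16 ≡ 141 (mod 179)
154^32 ≡ 12 (mod 179)
154^64 ≡ 144 (mod 179)
154^89 = 154^(64+16+8+1) ≡ 178 (mod 179).
Result is 178 ≡ −1, so (-25/179) = −1.

-1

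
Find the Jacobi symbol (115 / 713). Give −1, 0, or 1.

Reciprocity: 115 ≡ 3 and 713 ≡ 1 (mod 4), so (115/713) = +(713/115).
Reduce top mod 115: now compute (23/115).
Reciprocity: 23 ≡ 3 and 115 ≡ 3 (mod 4), so (23/115) = −(115/23).
Reduce top mod 23: now compute (0/23).
Top reduces to 0: gcd > 1, so the symbol is 0.

0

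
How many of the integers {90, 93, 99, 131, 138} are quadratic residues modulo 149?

0

(90/149) = -1 → non-residue.
(93/149) = -1 → non-residue.
(99/149) = -1 → non-residue.
(131/149) = -1 → non-residue.
(138/149) = -1 → non-residue.
Total quadratic residues among the 5: 0.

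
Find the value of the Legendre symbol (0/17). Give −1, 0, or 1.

Top reduces to 0: gcd > 1, so the symbol is 0.

0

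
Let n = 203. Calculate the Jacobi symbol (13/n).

Reciprocity: 13 ≡ 1 and 203 ≡ 3 (mod 4), so (13/203) = +(203/13).
Reduce top mod 13: now compute (8/13).
Pull out 2^3: since 13 ≡ 5 (mod 8), (2/13) = -1, so (2/13)^3 = -1.
Reached (1/13) = 1. Collecting the sign flips along the way, the symbol is -1.

-1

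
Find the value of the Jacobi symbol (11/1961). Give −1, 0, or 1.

1

Reciprocity: 11 ≡ 3 and 1961 ≡ 1 (mod 4), so (11/1961) = +(1961/11).
Reduce top mod 11: now compute (3/11).
Reciprocity: 3 ≡ 3 and 11 ≡ 3 (mod 4), so (3/11) = −(11/3).
Reduce top mod 3: now compute (2/3).
Pull out 2: since 3 ≡ 3 (mod 8), (2/3) = -1.
Reached (1/3) = 1. Collecting the sign flips along the way, the symbol is +1.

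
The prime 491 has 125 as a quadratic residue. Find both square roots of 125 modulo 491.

244, 247

Since 491 ≡ 3 (mod 4), a square root of 125 is 125^((491+1)/4) = 125^123 mod 491.
Repeated squaring: 125^2≡404, 125^4≡204, 125^8≡372, 125^16≡413, 125^32≡192, 125^64≡39 (mod 491).
125^123 = 125^(64+32+16+8+2+1) ≡ 244 (mod 491).
Check: 244² = 59536 ≡ 125 (mod 491). The two roots are 244 and 247.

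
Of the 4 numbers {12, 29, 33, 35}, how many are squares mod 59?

3

(12/59) = +1 → QR.
(29/59) = +1 → QR.
(33/59) = -1 → non-residue.
(35/59) = +1 → QR.
Total quadratic residues among the 4: 3.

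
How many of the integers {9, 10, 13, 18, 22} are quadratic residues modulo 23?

3

(9/23) = +1 → QR.
(10/23) = -1 → non-residue.
(13/23) = +1 → QR.
(18/23) = +1 → QR.
(22/23) = -1 → non-residue.
Total quadratic residues among the 5: 3.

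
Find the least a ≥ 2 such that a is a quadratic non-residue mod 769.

7

(2/769) = +1, so 2 is a residue.
(3/769) = +1, so 3 is a residue.
(4/769) = +1, so 4 is a residue.
(5/769) = +1, so 5 is a residue.
(6/769) = +1, so 6 is a residue.
(7/769) = −1, so 7 is the smallest positive non-residue mod 769.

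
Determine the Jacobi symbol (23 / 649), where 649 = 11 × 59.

-1

Reciprocity: 23 ≡ 3 and 649 ≡ 1 (mod 4), so (23/649) = +(649/23).
Reduce top mod 23: now compute (5/23).
Reciprocity: 5 ≡ 1 and 23 ≡ 3 (mod 4), so (5/23) = +(23/5).
Reduce top mod 5: now compute (3/5).
Reciprocity: 3 ≡ 3 and 5 ≡ 1 (mod 4), so (3/5) = +(5/3).
Reduce top mod 3: now compute (2/3).
Pull out 2: since 3 ≡ 3 (mod 8), (2/3) = -1.
Reached (1/3) = 1. Collecting the sign flips along the way, the symbol is -1.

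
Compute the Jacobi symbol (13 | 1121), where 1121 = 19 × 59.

1

Reciprocity: 13 ≡ 1 and 1121 ≡ 1 (mod 4), so (13/1121) = +(1121/13).
Reduce top mod 13: now compute (3/13).
Reciprocity: 3 ≡ 3 and 13 ≡ 1 (mod 4), so (3/13) = +(13/3).
Reduce top mod 3: now compute (1/3).
Reached (1/3) = 1. Collecting the sign flips along the way, the symbol is +1.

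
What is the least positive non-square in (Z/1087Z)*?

(2/1087) = +1, so 2 is a residue.
(3/1087) = −1, so 3 is the smallest positive non-residue mod 1087.

3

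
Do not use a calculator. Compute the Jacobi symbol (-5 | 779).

-1

First reduce: -5 ≡ 774 (mod 779).
Pull out 2: since 779 ≡ 3 (mod 8), (2/779) = -1.
Reciprocity: 387 ≡ 3 and 779 ≡ 3 (mod 4), so (387/779) = −(779/387).
Reduce top mod 387: now compute (5/387).
Reciprocity: 5 ≡ 1 and 387 ≡ 3 (mod 4), so (5/387) = +(387/5).
Reduce top mod 5: now compute (2/5).
Pull out 2: since 5 ≡ 5 (mod 8), (2/5) = -1.
Reached (1/5) = 1. Collecting the sign flips along the way, the symbol is -1.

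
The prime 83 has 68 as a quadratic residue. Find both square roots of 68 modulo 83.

Since 83 ≡ 3 (mod 4), a square root of 68 is 68^((83+1)/4) = 68^21 mod 83.
Repeated squaring: 68^2≡59, 68^4≡78, 68^8≡25, 68^16≡44 (mod 83).
68^21 = 68^(16+4+1) ≡ 63 (mod 83).
Check: 63² = 3969 ≡ 68 (mod 83). The two roots are 20 and 63.

20, 63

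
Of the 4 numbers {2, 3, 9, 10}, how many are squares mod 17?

2

(2/17) = +1 → QR.
(3/17) = -1 → non-residue.
(9/17) = +1 → QR.
(10/17) = -1 → non-residue.
Total quadratic residues among the 4: 2.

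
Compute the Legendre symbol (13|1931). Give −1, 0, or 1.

Reciprocity: 13 ≡ 1 and 1931 ≡ 3 (mod 4), so (13/1931) = +(1931/13).
Reduce top mod 13: now compute (7/13).
Reciprocity: 7 ≡ 3 and 13 ≡ 1 (mod 4), so (7/13) = +(13/7).
Reduce top mod 7: now compute (6/7).
Pull out 2: since 7 ≡ 7 (mod 8), (2/7) = +1.
Reciprocity: 3 ≡ 3 and 7 ≡ 3 (mod 4), so (3/7) = −(7/3).
Reduce top mod 3: now compute (1/3).
Reached (1/3) = 1. Collecting the sign flips along the way, the symbol is -1.

-1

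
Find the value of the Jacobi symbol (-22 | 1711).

First reduce: -22 ≡ 1689 (mod 1711).
Reciprocity: 1689 ≡ 1 and 1711 ≡ 3 (mod 4), so (1689/1711) = +(1711/1689).
Reduce top mod 1689: now compute (22/1689).
Pull out 2: since 1689 ≡ 1 (mod 8), (2/1689) = +1.
Reciprocity: 11 ≡ 3 and 1689 ≡ 1 (mod 4), so (11/1689) = +(1689/11).
Reduce top mod 11: now compute (6/11).
Pull out 2: since 11 ≡ 3 (mod 8), (2/11) = -1.
Reciprocity: 3 ≡ 3 and 11 ≡ 3 (mod 4), so (3/11) = −(11/3).
Reduce top mod 3: now compute (2/3).
Pull out 2: since 3 ≡ 3 (mod 8), (2/3) = -1.
Reached (1/3) = 1. Collecting the sign flips along the way, the symbol is -1.

-1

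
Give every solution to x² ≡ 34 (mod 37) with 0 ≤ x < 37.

16, 21

37 ≡ 1 (mod 4), so we find a root by search.
Trying successive values, 16² = 256 ≡ 34 (mod 37). The other root is 37 − 16 = 21.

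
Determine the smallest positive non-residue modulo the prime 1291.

(2/1291) = −1, so 2 is the smallest positive non-residue mod 1291.

2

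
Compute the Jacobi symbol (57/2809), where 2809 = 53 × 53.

1

Reciprocity: 57 ≡ 1 and 2809 ≡ 1 (mod 4), so (57/2809) = +(2809/57).
Reduce top mod 57: now compute (16/57).
Pull out 2^4: since 57 ≡ 1 (mod 8), (2/57) = +1, so (2/57)^4 = +1.
Reached (1/57) = 1. Collecting the sign flips along the way, the symbol is +1.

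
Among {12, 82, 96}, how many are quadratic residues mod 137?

(12/137) = -1 → non-residue.
(82/137) = -1 → non-residue.
(96/137) = -1 → non-residue.
Total quadratic residues among the 3: 0.

0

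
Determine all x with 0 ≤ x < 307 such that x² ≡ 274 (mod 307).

46, 261

Since 307 ≡ 3 (mod 4), a square root of 274 is 274^((307+1)/4) = 274^77 mod 307.
Repeated squaring: 274^2≡168, 274^4≡287, 274^8≡93, 274^16≡53, 274^32≡46, 274^64≡274 (mod 307).
274^77 = 274^(64+8+4+1) ≡ 46 (mod 307).
Check: 46² = 2116 ≡ 274 (mod 307). The two roots are 46 and 261.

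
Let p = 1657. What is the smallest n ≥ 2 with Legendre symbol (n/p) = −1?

5

(2/1657) = +1, so 2 is a residue.
(3/1657) = +1, so 3 is a residue.
(4/1657) = +1, so 4 is a residue.
(5/1657) = −1, so 5 is the smallest positive non-residue mod 1657.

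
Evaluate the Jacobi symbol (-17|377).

-1

First reduce: -17 ≡ 360 (mod 377).
Pull out 2^3: since 377 ≡ 1 (mod 8), (2/377) = +1, so (2/377)^3 = +1.
Reciprocity: 45 ≡ 1 and 377 ≡ 1 (mod 4), so (45/377) = +(377/45).
Reduce top mod 45: now compute (17/45).
Reciprocity: 17 ≡ 1 and 45 ≡ 1 (mod 4), so (17/45) = +(45/17).
Reduce top mod 17: now compute (11/17).
Reciprocity: 11 ≡ 3 and 17 ≡ 1 (mod 4), so (11/17) = +(17/11).
Reduce top mod 11: now compute (6/11).
Pull out 2: since 11 ≡ 3 (mod 8), (2/11) = -1.
Reciprocity: 3 ≡ 3 and 11 ≡ 3 (mod 4), so (3/11) = −(11/3).
Reduce top mod 3: now compute (2/3).
Pull out 2: since 3 ≡ 3 (mod 8), (2/3) = -1.
Reached (1/3) = 1. Collecting the sign flips along the way, the symbol is -1.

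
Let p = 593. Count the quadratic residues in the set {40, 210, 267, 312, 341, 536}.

(40/593) = -1 → non-residue.
(210/593) = -1 → non-residue.
(267/593) = +1 → QR.
(312/593) = +1 → QR.
(341/593) = -1 → non-residue.
(536/593) = -1 → non-residue.
Total quadratic residues among the 6: 2.

2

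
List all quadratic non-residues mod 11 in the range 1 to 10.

2,6,7,8,10

Square k = 1,…,5 (k and 11−k give the same square):
1²=1, 2²=4, 3²=9, 4²≡5, 5²≡3 (mod 11).
The residues are {1, 3, 4, 5, 9}; the non-residues are the remaining 5 nonzero classes.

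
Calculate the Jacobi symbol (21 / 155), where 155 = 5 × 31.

Reciprocity: 21 ≡ 1 and 155 ≡ 3 (mod 4), so (21/155) = +(155/21).
Reduce top mod 21: now compute (8/21).
Pull out 2^3: since 21 ≡ 5 (mod 8), (2/21) = -1, so (2/21)^3 = -1.
Reached (1/21) = 1. Collecting the sign flips along the way, the symbol is -1.

-1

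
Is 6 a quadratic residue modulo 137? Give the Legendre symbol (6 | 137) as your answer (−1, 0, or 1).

Euler's criterion: (6/137) ≡ 6^68 (mod 137).
6^2 ≡ 36 (mod 137)
6^4 ≡ 63 (mod 137)
6^8 ≡ 133 (mod 137)
6^16 ≡ 16 (mod 137)
6^32 ≡ 119 (mod 137)
6^64 ≡ 50 (mod 137)
6^68 = 6^(64+4) ≡ 136 (mod 137).
Result is 136 ≡ −1, so (6/137) = −1.

-1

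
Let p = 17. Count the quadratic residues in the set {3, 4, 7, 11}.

(3/17) = -1 → non-residue.
(4/17) = +1 → QR.
(7/17) = -1 → non-residue.
(11/17) = -1 → non-residue.
Total quadratic residues among the 4: 1.

1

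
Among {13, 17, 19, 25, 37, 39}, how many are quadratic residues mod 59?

3

(13/59) = -1 → non-residue.
(17/59) = +1 → QR.
(19/59) = +1 → QR.
(25/59) = +1 → QR.
(37/59) = -1 → non-residue.
(39/59) = -1 → non-residue.
Total quadratic residues among the 6: 3.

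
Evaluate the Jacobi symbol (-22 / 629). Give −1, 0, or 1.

First reduce: -22 ≡ 607 (mod 629).
Reciprocity: 607 ≡ 3 and 629 ≡ 1 (mod 4), so (607/629) = +(629/607).
Reduce top mod 607: now compute (22/607).
Pull out 2: since 607 ≡ 7 (mod 8), (2/607) = +1.
Reciprocity: 11 ≡ 3 and 607 ≡ 3 (mod 4), so (11/607) = −(607/11).
Reduce top mod 11: now compute (2/11).
Pull out 2: since 11 ≡ 3 (mod 8), (2/11) = -1.
Reached (1/11) = 1. Collecting the sign flips along the way, the symbol is +1.

1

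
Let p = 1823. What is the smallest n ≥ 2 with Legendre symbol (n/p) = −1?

(2/1823) = +1, so 2 is a residue.
(3/1823) = +1, so 3 is a residue.
(4/1823) = +1, so 4 is a residue.
(5/1823) = −1, so 5 is the smallest positive non-residue mod 1823.

5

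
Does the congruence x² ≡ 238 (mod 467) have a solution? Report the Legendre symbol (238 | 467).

Euler's criterion: (238/467) ≡ 238^233 (mod 467).
238^2 ≡ 137 (mod 467)
238^4 ≡ 89 (mod 467)
238^8 ≡ 449 (mod 467)
238^16 ≡ 324 (mod 467)
238^32 ≡ 368 (mod 467)
238^64 ≡ 461 (mod 467)
238^128 ≡ 36 (mod 467)
238^233 = 238^(128+64+32+8+1) ≡ 466 (mod 467).
Result is 466 ≡ −1, so (238/467) = −1.

-1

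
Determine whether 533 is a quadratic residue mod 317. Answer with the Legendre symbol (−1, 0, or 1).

Euler's criterion: (533/317) ≡ 216^158 (mod 317).
216^2 ≡ 57 (mod 317)
216^4 ≡ 79 (mod 317)
216^8 ≡ 218 (mod 317)
216^16 ≡ 291 (mod 317)
216^32 ≡ 42 (mod 317)
216^64 ≡ 179 (mod 317)
216^128 ≡ 24 (mod 317)
216^158 = 216^(128+16+8+4+2) ≡ 1 (mod 317).
Result is 1, so (533/317) = 1.

1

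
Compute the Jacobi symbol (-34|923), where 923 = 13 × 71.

-1

First reduce: -34 ≡ 889 (mod 923).
Reciprocity: 889 ≡ 1 and 923 ≡ 3 (mod 4), so (889/923) = +(923/889).
Reduce top mod 889: now compute (34/889).
Pull out 2: since 889 ≡ 1 (mod 8), (2/889) = +1.
Reciprocity: 17 ≡ 1 and 889 ≡ 1 (mod 4), so (17/889) = +(889/17).
Reduce top mod 17: now compute (5/17).
Reciprocity: 5 ≡ 1 and 17 ≡ 1 (mod 4), so (5/17) = +(17/5).
Reduce top mod 5: now compute (2/5).
Pull out 2: since 5 ≡ 5 (mod 8), (2/5) = -1.
Reached (1/5) = 1. Collecting the sign flips along the way, the symbol is -1.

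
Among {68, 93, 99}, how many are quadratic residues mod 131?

1

(68/131) = -1 → non-residue.
(93/131) = -1 → non-residue.
(99/131) = +1 → QR.
Total quadratic residues among the 3: 1.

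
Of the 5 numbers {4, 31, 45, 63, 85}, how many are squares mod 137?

2

(4/137) = +1 → QR.
(31/137) = -1 → non-residue.
(45/137) = -1 → non-residue.
(63/137) = +1 → QR.
(85/137) = -1 → non-residue.
Total quadratic residues among the 5: 2.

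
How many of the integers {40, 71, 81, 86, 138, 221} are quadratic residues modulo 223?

(40/223) = -1 → non-residue.
(71/223) = -1 → non-residue.
(81/223) = +1 → QR.
(86/223) = +1 → QR.
(138/223) = +1 → QR.
(221/223) = -1 → non-residue.
Total quadratic residues among the 6: 3.

3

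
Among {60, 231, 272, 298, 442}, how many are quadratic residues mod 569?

(60/569) = -1 → non-residue.
(231/569) = +1 → QR.
(272/569) = +1 → QR.
(298/569) = -1 → non-residue.
(442/569) = +1 → QR.
Total quadratic residues among the 5: 3.

3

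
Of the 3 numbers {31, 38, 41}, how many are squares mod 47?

0

(31/47) = -1 → non-residue.
(38/47) = -1 → non-residue.
(41/47) = -1 → non-residue.
Total quadratic residues among the 3: 0.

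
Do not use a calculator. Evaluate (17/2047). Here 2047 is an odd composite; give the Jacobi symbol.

Reciprocity: 17 ≡ 1 and 2047 ≡ 3 (mod 4), so (17/2047) = +(2047/17).
Reduce top mod 17: now compute (7/17).
Reciprocity: 7 ≡ 3 and 17 ≡ 1 (mod 4), so (7/17) = +(17/7).
Reduce top mod 7: now compute (3/7).
Reciprocity: 3 ≡ 3 and 7 ≡ 3 (mod 4), so (3/7) = −(7/3).
Reduce top mod 3: now compute (1/3).
Reached (1/3) = 1. Collecting the sign flips along the way, the symbol is -1.

-1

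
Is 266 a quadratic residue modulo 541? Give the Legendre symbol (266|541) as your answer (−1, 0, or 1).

-1

Pull out 2: since 541 ≡ 5 (mod 8), (2/541) = -1.
Reciprocity: 133 ≡ 1 and 541 ≡ 1 (mod 4), so (133/541) = +(541/133).
Reduce top mod 133: now compute (9/133).
Reciprocity: 9 ≡ 1 and 133 ≡ 1 (mod 4), so (9/133) = +(133/9).
Reduce top mod 9: now compute (7/9).
Reciprocity: 7 ≡ 3 and 9 ≡ 1 (mod 4), so (7/9) = +(9/7).
Reduce top mod 7: now compute (2/7).
Pull out 2: since 7 ≡ 7 (mod 8), (2/7) = +1.
Reached (1/7) = 1. Collecting the sign flips along the way, the symbol is -1.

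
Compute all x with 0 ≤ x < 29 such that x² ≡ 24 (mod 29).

29 ≡ 1 (mod 4), so we find a root by search.
Trying successive values, 13² = 169 ≡ 24 (mod 29). The other root is 29 − 13 = 16.

13, 16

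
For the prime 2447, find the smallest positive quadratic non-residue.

5

(2/2447) = +1, so 2 is a residue.
(3/2447) = +1, so 3 is a residue.
(4/2447) = +1, so 4 is a residue.
(5/2447) = −1, so 5 is the smallest positive non-residue mod 2447.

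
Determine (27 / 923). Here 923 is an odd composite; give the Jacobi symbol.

1

Reciprocity: 27 ≡ 3 and 923 ≡ 3 (mod 4), so (27/923) = −(923/27).
Reduce top mod 27: now compute (5/27).
Reciprocity: 5 ≡ 1 and 27 ≡ 3 (mod 4), so (5/27) = +(27/5).
Reduce top mod 5: now compute (2/5).
Pull out 2: since 5 ≡ 5 (mod 8), (2/5) = -1.
Reached (1/5) = 1. Collecting the sign flips along the way, the symbol is +1.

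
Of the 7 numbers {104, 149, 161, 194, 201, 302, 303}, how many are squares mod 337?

(104/337) = +1 → QR.
(149/337) = +1 → QR.
(161/337) = -1 → non-residue.
(194/337) = -1 → non-residue.
(201/337) = -1 → non-residue.
(302/337) = -1 → non-residue.
(303/337) = -1 → non-residue.
Total quadratic residues among the 7: 2.

2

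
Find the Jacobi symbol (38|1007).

Pull out 2: since 1007 ≡ 7 (mod 8), (2/1007) = +1.
Reciprocity: 19 ≡ 3 and 1007 ≡ 3 (mod 4), so (19/1007) = −(1007/19).
Reduce top mod 19: now compute (0/19).
Top reduces to 0: gcd > 1, so the symbol is 0.

0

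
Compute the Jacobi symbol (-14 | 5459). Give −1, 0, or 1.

1

First reduce: -14 ≡ 5445 (mod 5459).
Reciprocity: 5445 ≡ 1 and 5459 ≡ 3 (mod 4), so (5445/5459) = +(5459/5445).
Reduce top mod 5445: now compute (14/5445).
Pull out 2: since 5445 ≡ 5 (mod 8), (2/5445) = -1.
Reciprocity: 7 ≡ 3 and 5445 ≡ 1 (mod 4), so (7/5445) = +(5445/7).
Reduce top mod 7: now compute (6/7).
Pull out 2: since 7 ≡ 7 (mod 8), (2/7) = +1.
Reciprocity: 3 ≡ 3 and 7 ≡ 3 (mod 4), so (3/7) = −(7/3).
Reduce top mod 3: now compute (1/3).
Reached (1/3) = 1. Collecting the sign flips along the way, the symbol is +1.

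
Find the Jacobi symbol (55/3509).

Reciprocity: 55 ≡ 3 and 3509 ≡ 1 (mod 4), so (55/3509) = +(3509/55).
Reduce top mod 55: now compute (44/55).
Pull out 2^2: since 55 ≡ 7 (mod 8), (2/55) = +1, so (2/55)^2 = +1.
Reciprocity: 11 ≡ 3 and 55 ≡ 3 (mod 4), so (11/55) = −(55/11).
Reduce top mod 11: now compute (0/11).
Top reduces to 0: gcd > 1, so the symbol is 0.

0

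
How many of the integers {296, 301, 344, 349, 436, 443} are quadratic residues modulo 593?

3

(296/593) = +1 → QR.
(301/593) = +1 → QR.
(344/593) = -1 → non-residue.
(349/593) = -1 → non-residue.
(436/593) = +1 → QR.
(443/593) = -1 → non-residue.
Total quadratic residues among the 6: 3.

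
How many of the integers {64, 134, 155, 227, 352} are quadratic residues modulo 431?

3

(64/431) = +1 → QR.
(134/431) = -1 → non-residue.
(155/431) = -1 → non-residue.
(227/431) = +1 → QR.
(352/431) = +1 → QR.
Total quadratic residues among the 5: 3.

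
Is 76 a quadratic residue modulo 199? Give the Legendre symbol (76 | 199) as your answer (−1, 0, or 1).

Pull out 2^2: since 199 ≡ 7 (mod 8), (2/199) = +1, so (2/199)^2 = +1.
Reciprocity: 19 ≡ 3 and 199 ≡ 3 (mod 4), so (19/199) = −(199/19).
Reduce top mod 19: now compute (9/19).
Reciprocity: 9 ≡ 1 and 19 ≡ 3 (mod 4), so (9/19) = +(19/9).
Reduce top mod 9: now compute (1/9).
Reached (1/9) = 1. Collecting the sign flips along the way, the symbol is -1.

-1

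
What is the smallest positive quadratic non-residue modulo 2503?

3

(2/2503) = +1, so 2 is a residue.
(3/2503) = −1, so 3 is the smallest positive non-residue mod 2503.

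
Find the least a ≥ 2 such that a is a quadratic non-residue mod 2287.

(2/2287) = +1, so 2 is a residue.
(3/2287) = −1, so 3 is the smallest positive non-residue mod 2287.

3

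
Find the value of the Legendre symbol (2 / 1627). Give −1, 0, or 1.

Pull out 2: since 1627 ≡ 3 (mod 8), (2/1627) = -1.
Reached (1/1627) = 1. Collecting the sign flips along the way, the symbol is -1.

-1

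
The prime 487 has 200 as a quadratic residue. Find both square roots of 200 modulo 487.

64, 423

Since 487 ≡ 3 (mod 4), a square root of 200 is 200^((487+1)/4) = 200^122 mod 487.
Repeated squaring: 200^2≡66, 200^4≡460, 200^8≡242, 200^16≡124, 200^32≡279, 200^64≡408 (mod 487).
200^122 = 200^(64+32+16+8+2) ≡ 64 (mod 487).
Check: 64² = 4096 ≡ 200 (mod 487). The two roots are 64 and 423.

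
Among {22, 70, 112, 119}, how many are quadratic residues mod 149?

(22/149) = +1 → QR.
(70/149) = -1 → non-residue.
(112/149) = +1 → QR.
(119/149) = +1 → QR.
Total quadratic residues among the 4: 3.

3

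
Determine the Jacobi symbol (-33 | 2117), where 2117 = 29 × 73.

First reduce: -33 ≡ 2084 (mod 2117).
Pull out 2^2: since 2117 ≡ 5 (mod 8), (2/2117) = -1, so (2/2117)^2 = +1.
Reciprocity: 521 ≡ 1 and 2117 ≡ 1 (mod 4), so (521/2117) = +(2117/521).
Reduce top mod 521: now compute (33/521).
Reciprocity: 33 ≡ 1 and 521 ≡ 1 (mod 4), so (33/521) = +(521/33).
Reduce top mod 33: now compute (26/33).
Pull out 2: since 33 ≡ 1 (mod 8), (2/33) = +1.
Reciprocity: 13 ≡ 1 and 33 ≡ 1 (mod 4), so (13/33) = +(33/13).
Reduce top mod 13: now compute (7/13).
Reciprocity: 7 ≡ 3 and 13 ≡ 1 (mod 4), so (7/13) = +(13/7).
Reduce top mod 7: now compute (6/7).
Pull out 2: since 7 ≡ 7 (mod 8), (2/7) = +1.
Reciprocity: 3 ≡ 3 and 7 ≡ 3 (mod 4), so (3/7) = −(7/3).
Reduce top mod 3: now compute (1/3).
Reached (1/3) = 1. Collecting the sign flips along the way, the symbol is -1.

-1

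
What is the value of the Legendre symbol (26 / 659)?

Pull out 2: since 659 ≡ 3 (mod 8), (2/659) = -1.
Reciprocity: 13 ≡ 1 and 659 ≡ 3 (mod 4), so (13/659) = +(659/13).
Reduce top mod 13: now compute (9/13).
Reciprocity: 9 ≡ 1 and 13 ≡ 1 (mod 4), so (9/13) = +(13/9).
Reduce top mod 9: now compute (4/9).
Pull out 2^2: since 9 ≡ 1 (mod 8), (2/9) = +1, so (2/9)^2 = +1.
Reached (1/9) = 1. Collecting the sign flips along the way, the symbol is -1.

-1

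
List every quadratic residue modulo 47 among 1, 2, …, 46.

Square k = 1,…,23 (k and 47−k give the same square):
1²=1, 2²=4, 3²=9, 4²=16, 5²=25, 6²=36, 7²≡2, 8²≡17, 9²≡34, 10²≡6, 11²≡27, 12²≡3, 13²≡28, 14²≡8, 15²≡37, 16²≡21, 17²≡7, 18²≡42, 19²≡32, 20²≡24, 21²≡18, 22²≡14, 23²≡12 (mod 47).
So the quadratic residues mod 47 are {1, 2, 3, 4, 6, 7, 8, 9, 12, 14, 16, 17, 18, 21, 24, 25, 27, 28, 32, 34, 36, 37, 42}.

1,2,3,4,6,7,8,9,12,14,16,17,18,21,24,25,27,28,32,34,36,37,42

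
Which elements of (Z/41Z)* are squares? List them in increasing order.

1, 2, 4, 5, 8, 9, 10, 16, 18, 20, 21, 23, 25, 31, 32, 33, 36, 37, 39, 40

Square k = 1,…,20 (k and 41−k give the same square):
1²=1, 2²=4, 3²=9, 4²=16, 5²=25, 6²=36, 7²≡8, 8²≡23, 9²≡40, 10²≡18, 11²≡39, 12²≡21, 13²≡5, 14²≡32, 15²≡20, 16²≡10, 17²≡2, 18²≡37, 19²≡33, 20²≡31 (mod 41).
So the quadratic residues mod 41 are {1, 2, 4, 5, 8, 9, 10, 16, 18, 20, 21, 23, 25, 31, 32, 33, 36, 37, 39, 40}.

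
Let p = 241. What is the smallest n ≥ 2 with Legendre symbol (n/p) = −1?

7

(2/241) = +1, so 2 is a residue.
(3/241) = +1, so 3 is a residue.
(4/241) = +1, so 4 is a residue.
(5/241) = +1, so 5 is a residue.
(6/241) = +1, so 6 is a residue.
(7/241) = −1, so 7 is the smallest positive non-residue mod 241.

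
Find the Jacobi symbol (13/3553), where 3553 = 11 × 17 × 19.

1

Reciprocity: 13 ≡ 1 and 3553 ≡ 1 (mod 4), so (13/3553) = +(3553/13).
Reduce top mod 13: now compute (4/13).
Pull out 2^2: since 13 ≡ 5 (mod 8), (2/13) = -1, so (2/13)^2 = +1.
Reached (1/13) = 1. Collecting the sign flips along the way, the symbol is +1.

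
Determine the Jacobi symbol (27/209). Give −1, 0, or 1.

Reciprocity: 27 ≡ 3 and 209 ≡ 1 (mod 4), so (27/209) = +(209/27).
Reduce top mod 27: now compute (20/27).
Pull out 2^2: since 27 ≡ 3 (mod 8), (2/27) = -1, so (2/27)^2 = +1.
Reciprocity: 5 ≡ 1 and 27 ≡ 3 (mod 4), so (5/27) = +(27/5).
Reduce top mod 5: now compute (2/5).
Pull out 2: since 5 ≡ 5 (mod 8), (2/5) = -1.
Reached (1/5) = 1. Collecting the sign flips along the way, the symbol is -1.

-1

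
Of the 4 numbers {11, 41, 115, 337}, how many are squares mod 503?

(11/503) = +1 → QR.
(41/503) = -1 → non-residue.
(115/503) = -1 → non-residue.
(337/503) = -1 → non-residue.
Total quadratic residues among the 4: 1.

1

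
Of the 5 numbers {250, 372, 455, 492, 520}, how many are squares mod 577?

(250/577) = -1 → non-residue.
(372/577) = +1 → QR.
(455/577) = -1 → non-residue.
(492/577) = -1 → non-residue.
(520/577) = +1 → QR.
Total quadratic residues among the 5: 2.

2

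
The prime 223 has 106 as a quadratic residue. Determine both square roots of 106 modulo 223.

Since 223 ≡ 3 (mod 4), a square root of 106 is 106^((223+1)/4) = 106^56 mod 223.
Repeated squaring: 106^2≡86, 106^4≡37, 106^8≡31, 106^16≡69, 106^32≡78 (mod 223).
106^56 = 106^(32+16+8) ≡ 38 (mod 223).
Check: 38² = 1444 ≡ 106 (mod 223). The two roots are 38 and 185.

38, 185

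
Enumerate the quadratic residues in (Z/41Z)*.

1 2 4 5 8 9 10 16 18 20 21 23 25 31 32 33 36 37 39 40

Square k = 1,…,20 (k and 41−k give the same square):
1²=1, 2²=4, 3²=9, 4²=16, 5²=25, 6²=36, 7²≡8, 8²≡23, 9²≡40, 10²≡18, 11²≡39, 12²≡21, 13²≡5, 14²≡32, 15²≡20, 16²≡10, 17²≡2, 18²≡37, 19²≡33, 20²≡31 (mod 41).
So the quadratic residues mod 41 are {1, 2, 4, 5, 8, 9, 10, 16, 18, 20, 21, 23, 25, 31, 32, 33, 36, 37, 39, 40}.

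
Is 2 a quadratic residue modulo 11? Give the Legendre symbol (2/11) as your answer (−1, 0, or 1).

-1

Pull out 2: since 11 ≡ 3 (mod 8), (2/11) = -1.
Reached (1/11) = 1. Collecting the sign flips along the way, the symbol is -1.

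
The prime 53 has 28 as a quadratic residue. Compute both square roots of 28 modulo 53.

53 ≡ 1 (mod 4), so we find a root by search.
Trying successive values, 9² = 81 ≡ 28 (mod 53). The other root is 53 − 9 = 44.

9, 44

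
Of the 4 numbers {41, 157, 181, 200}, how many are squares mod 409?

(41/409) = +1 → QR.
(157/409) = -1 → non-residue.
(181/409) = -1 → non-residue.
(200/409) = +1 → QR.
Total quadratic residues among the 4: 2.

2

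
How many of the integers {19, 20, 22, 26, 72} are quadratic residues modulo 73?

2

(19/73) = +1 → QR.
(20/73) = -1 → non-residue.
(22/73) = -1 → non-residue.
(26/73) = -1 → non-residue.
(72/73) = +1 → QR.
Total quadratic residues among the 5: 2.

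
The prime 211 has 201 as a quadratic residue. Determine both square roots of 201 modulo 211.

74, 137

Since 211 ≡ 3 (mod 4), a square root of 201 is 201^((211+1)/4) = 201^53 mod 211.
Repeated squaring: 201^2≡100, 201^4≡83, 201^8≡137, 201^16≡201, 201^32≡100 (mod 211).
201^53 = 201^(32+16+4+1) ≡ 137 (mod 211).
Check: 137² = 18769 ≡ 201 (mod 211). The two roots are 74 and 137.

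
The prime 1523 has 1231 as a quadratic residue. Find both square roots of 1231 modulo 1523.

267, 1256

Since 1523 ≡ 3 (mod 4), a square root of 1231 is 1231^((1523+1)/4) = 1231^381 mod 1523.
Repeated squaring: 1231^2≡1499, 1231^4≡576, 1231^8≡1285, 1231^16≡293, 1231^32≡561, 1231^64≡983, 1231^128≡707, 1231^256≡305 (mod 1523).
1231^381 = 1231^(256+64+32+16+8+4+1) ≡ 267 (mod 1523).
Check: 267² = 71289 ≡ 1231 (mod 1523). The two roots are 267 and 1256.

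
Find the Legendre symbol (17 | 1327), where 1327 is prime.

Reciprocity: 17 ≡ 1 and 1327 ≡ 3 (mod 4), so (17/1327) = +(1327/17).
Reduce top mod 17: now compute (1/17).
Reached (1/17) = 1. Collecting the sign flips along the way, the symbol is +1.

1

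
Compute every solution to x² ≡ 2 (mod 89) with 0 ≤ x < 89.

89 ≡ 1 (mod 4), so we find a root by search.
Trying successive values, 25² = 625 ≡ 2 (mod 89). The other root is 89 − 25 = 64.

25, 64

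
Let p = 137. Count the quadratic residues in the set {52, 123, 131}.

1

(52/137) = -1 → non-residue.
(123/137) = +1 → QR.
(131/137) = -1 → non-residue.
Total quadratic residues among the 3: 1.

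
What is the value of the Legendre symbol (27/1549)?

1

Reciprocity: 27 ≡ 3 and 1549 ≡ 1 (mod 4), so (27/1549) = +(1549/27).
Reduce top mod 27: now compute (10/27).
Pull out 2: since 27 ≡ 3 (mod 8), (2/27) = -1.
Reciprocity: 5 ≡ 1 and 27 ≡ 3 (mod 4), so (5/27) = +(27/5).
Reduce top mod 5: now compute (2/5).
Pull out 2: since 5 ≡ 5 (mod 8), (2/5) = -1.
Reached (1/5) = 1. Collecting the sign flips along the way, the symbol is +1.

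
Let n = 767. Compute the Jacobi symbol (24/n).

Pull out 2^3: since 767 ≡ 7 (mod 8), (2/767) = +1, so (2/767)^3 = +1.
Reciprocity: 3 ≡ 3 and 767 ≡ 3 (mod 4), so (3/767) = −(767/3).
Reduce top mod 3: now compute (2/3).
Pull out 2: since 3 ≡ 3 (mod 8), (2/3) = -1.
Reached (1/3) = 1. Collecting the sign flips along the way, the symbol is +1.

1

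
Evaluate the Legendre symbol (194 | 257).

-1

Euler's criterion: (194/257) ≡ 194^128 (mod 257).
194^2 ≡ 114 (mod 257)
194^4 ≡ 146 (mod 257)
194^8 ≡ 242 (mod 257)
194^16 ≡ 225 (mod 257)
194^32 ≡ 253 (mod 257)
194^64 ≡ 16 (mod 257)
194^128 ≡ 256 (mod 257)
194^128 = 194^(128) ≡ 256 (mod 257).
Result is 256 ≡ −1, so (194/257) = −1.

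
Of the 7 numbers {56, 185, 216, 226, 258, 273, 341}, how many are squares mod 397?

4

(56/397) = +1 → QR.
(185/397) = -1 → non-residue.
(216/397) = -1 → non-residue.
(226/397) = +1 → QR.
(258/397) = -1 → non-residue.
(273/397) = +1 → QR.
(341/397) = +1 → QR.
Total quadratic residues among the 7: 4.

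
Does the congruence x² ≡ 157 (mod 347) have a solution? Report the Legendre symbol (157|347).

1

Reciprocity: 157 ≡ 1 and 347 ≡ 3 (mod 4), so (157/347) = +(347/157).
Reduce top mod 157: now compute (33/157).
Reciprocity: 33 ≡ 1 and 157 ≡ 1 (mod 4), so (33/157) = +(157/33).
Reduce top mod 33: now compute (25/33).
Reciprocity: 25 ≡ 1 and 33 ≡ 1 (mod 4), so (25/33) = +(33/25).
Reduce top mod 25: now compute (8/25).
Pull out 2^3: since 25 ≡ 1 (mod 8), (2/25) = +1, so (2/25)^3 = +1.
Reached (1/25) = 1. Collecting the sign flips along the way, the symbol is +1.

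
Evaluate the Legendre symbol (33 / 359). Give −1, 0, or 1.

1

Reciprocity: 33 ≡ 1 and 359 ≡ 3 (mod 4), so (33/359) = +(359/33).
Reduce top mod 33: now compute (29/33).
Reciprocity: 29 ≡ 1 and 33 ≡ 1 (mod 4), so (29/33) = +(33/29).
Reduce top mod 29: now compute (4/29).
Pull out 2^2: since 29 ≡ 5 (mod 8), (2/29) = -1, so (2/29)^2 = +1.
Reached (1/29) = 1. Collecting the sign flips along the way, the symbol is +1.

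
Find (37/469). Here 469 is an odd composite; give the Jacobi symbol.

Reciprocity: 37 ≡ 1 and 469 ≡ 1 (mod 4), so (37/469) = +(469/37).
Reduce top mod 37: now compute (25/37).
Reciprocity: 25 ≡ 1 and 37 ≡ 1 (mod 4), so (25/37) = +(37/25).
Reduce top mod 25: now compute (12/25).
Pull out 2^2: since 25 ≡ 1 (mod 8), (2/25) = +1, so (2/25)^2 = +1.
Reciprocity: 3 ≡ 3 and 25 ≡ 1 (mod 4), so (3/25) = +(25/3).
Reduce top mod 3: now compute (1/3).
Reached (1/3) = 1. Collecting the sign flips along the way, the symbol is +1.

1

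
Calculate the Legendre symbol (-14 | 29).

-1

Euler's criterion: (-14/29) ≡ 15^14 (mod 29).
15^2 ≡ 22 (mod 29)
15^4 ≡ 20 (mod 29)
15^8 ≡ 23 (mod 29)
15^14 = 15^(8+4+2) ≡ 28 (mod 29).
Result is 28 ≡ −1, so (-14/29) = −1.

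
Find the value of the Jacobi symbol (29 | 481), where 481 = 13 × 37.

-1

Reciprocity: 29 ≡ 1 and 481 ≡ 1 (mod 4), so (29/481) = +(481/29).
Reduce top mod 29: now compute (17/29).
Reciprocity: 17 ≡ 1 and 29 ≡ 1 (mod 4), so (17/29) = +(29/17).
Reduce top mod 17: now compute (12/17).
Pull out 2^2: since 17 ≡ 1 (mod 8), (2/17) = +1, so (2/17)^2 = +1.
Reciprocity: 3 ≡ 3 and 17 ≡ 1 (mod 4), so (3/17) = +(17/3).
Reduce top mod 3: now compute (2/3).
Pull out 2: since 3 ≡ 3 (mod 8), (2/3) = -1.
Reached (1/3) = 1. Collecting the sign flips along the way, the symbol is -1.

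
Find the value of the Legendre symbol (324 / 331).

Pull out 2^2: since 331 ≡ 3 (mod 8), (2/331) = -1, so (2/331)^2 = +1.
Reciprocity: 81 ≡ 1 and 331 ≡ 3 (mod 4), so (81/331) = +(331/81).
Reduce top mod 81: now compute (7/81).
Reciprocity: 7 ≡ 3 and 81 ≡ 1 (mod 4), so (7/81) = +(81/7).
Reduce top mod 7: now compute (4/7).
Pull out 2^2: since 7 ≡ 7 (mod 8), (2/7) = +1, so (2/7)^2 = +1.
Reached (1/7) = 1. Collecting the sign flips along the way, the symbol is +1.

1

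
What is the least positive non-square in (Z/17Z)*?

(2/17) = +1, so 2 is a residue.
(3/17) = −1, so 3 is the smallest positive non-residue mod 17.

3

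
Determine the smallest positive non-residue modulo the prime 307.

(2/307) = −1, so 2 is the smallest positive non-residue mod 307.

2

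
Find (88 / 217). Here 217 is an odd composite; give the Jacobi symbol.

Pull out 2^3: since 217 ≡ 1 (mod 8), (2/217) = +1, so (2/217)^3 = +1.
Reciprocity: 11 ≡ 3 and 217 ≡ 1 (mod 4), so (11/217) = +(217/11).
Reduce top mod 11: now compute (8/11).
Pull out 2^3: since 11 ≡ 3 (mod 8), (2/11) = -1, so (2/11)^3 = -1.
Reached (1/11) = 1. Collecting the sign flips along the way, the symbol is -1.

-1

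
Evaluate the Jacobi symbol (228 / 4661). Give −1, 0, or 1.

-1

Pull out 2^2: since 4661 ≡ 5 (mod 8), (2/4661) = -1, so (2/4661)^2 = +1.
Reciprocity: 57 ≡ 1 and 4661 ≡ 1 (mod 4), so (57/4661) = +(4661/57).
Reduce top mod 57: now compute (44/57).
Pull out 2^2: since 57 ≡ 1 (mod 8), (2/57) = +1, so (2/57)^2 = +1.
Reciprocity: 11 ≡ 3 and 57 ≡ 1 (mod 4), so (11/57) = +(57/11).
Reduce top mod 11: now compute (2/11).
Pull out 2: since 11 ≡ 3 (mod 8), (2/11) = -1.
Reached (1/11) = 1. Collecting the sign flips along the way, the symbol is -1.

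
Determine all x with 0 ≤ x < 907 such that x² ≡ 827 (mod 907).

Since 907 ≡ 3 (mod 4), a square root of 827 is 827^((907+1)/4) = 827^227 mod 907.
Repeated squaring: 827^2≡51, 827^4≡787, 827^8≡795, 827^16≡753, 827^32≡134, 827^64≡723, 827^128≡297 (mod 907).
827^227 = 827^(128+64+32+2+1) ≡ 429 (mod 907).
Check: 429² = 184041 ≡ 827 (mod 907). The two roots are 429 and 478.

429, 478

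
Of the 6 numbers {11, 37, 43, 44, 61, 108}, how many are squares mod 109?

(11/109) = -1 → non-residue.
(37/109) = -1 → non-residue.
(43/109) = +1 → QR.
(44/109) = -1 → non-residue.
(61/109) = +1 → QR.
(108/109) = +1 → QR.
Total quadratic residues among the 6: 3.

3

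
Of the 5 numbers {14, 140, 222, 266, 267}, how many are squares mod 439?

(14/439) = +1 → QR.
(140/439) = +1 → QR.
(222/439) = +1 → QR.
(266/439) = +1 → QR.
(267/439) = +1 → QR.
Total quadratic residues among the 5: 5.

5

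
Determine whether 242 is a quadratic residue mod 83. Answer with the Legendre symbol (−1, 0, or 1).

First reduce: 242 ≡ 76 (mod 83).
Pull out 2^2: since 83 ≡ 3 (mod 8), (2/83) = -1, so (2/83)^2 = +1.
Reciprocity: 19 ≡ 3 and 83 ≡ 3 (mod 4), so (19/83) = −(83/19).
Reduce top mod 19: now compute (7/19).
Reciprocity: 7 ≡ 3 and 19 ≡ 3 (mod 4), so (7/19) = −(19/7).
Reduce top mod 7: now compute (5/7).
Reciprocity: 5 ≡ 1 and 7 ≡ 3 (mod 4), so (5/7) = +(7/5).
Reduce top mod 5: now compute (2/5).
Pull out 2: since 5 ≡ 5 (mod 8), (2/5) = -1.
Reached (1/5) = 1. Collecting the sign flips along the way, the symbol is -1.

-1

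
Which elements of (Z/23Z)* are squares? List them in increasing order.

Square k = 1,…,11 (k and 23−k give the same square):
1²=1, 2²=4, 3²=9, 4²=16, 5²≡2, 6²≡13, 7²≡3, 8²≡18, 9²≡12, 10²≡8, 11²≡6 (mod 23).
So the quadratic residues mod 23 are {1, 2, 3, 4, 6, 8, 9, 12, 13, 16, 18}.

1 2 3 4 6 8 9 12 13 16 18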